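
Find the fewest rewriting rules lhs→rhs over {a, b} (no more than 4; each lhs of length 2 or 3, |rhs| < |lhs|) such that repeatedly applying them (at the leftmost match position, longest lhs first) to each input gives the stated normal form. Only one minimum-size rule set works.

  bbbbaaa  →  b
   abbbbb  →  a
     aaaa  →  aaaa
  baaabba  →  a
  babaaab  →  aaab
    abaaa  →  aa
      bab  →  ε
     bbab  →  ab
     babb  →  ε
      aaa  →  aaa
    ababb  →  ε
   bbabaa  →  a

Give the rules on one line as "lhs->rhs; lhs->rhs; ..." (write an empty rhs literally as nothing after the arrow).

aba->; ba->b; bb->; bbb->

  | bbbbaaa => baaa => baa => ba => b
  | abbbbb => abb => a
  | aaaa
  | baaabba => baabba => babba => bbba => a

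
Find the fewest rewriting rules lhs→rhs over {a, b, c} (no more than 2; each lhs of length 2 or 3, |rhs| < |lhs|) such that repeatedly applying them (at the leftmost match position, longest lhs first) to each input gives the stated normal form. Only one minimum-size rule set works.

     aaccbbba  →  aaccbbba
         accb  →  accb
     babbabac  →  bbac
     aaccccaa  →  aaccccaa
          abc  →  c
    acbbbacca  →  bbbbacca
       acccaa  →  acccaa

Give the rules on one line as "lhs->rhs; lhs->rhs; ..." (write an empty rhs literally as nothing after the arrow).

ab->; acb->bb

  | aaccbbba
  | accb
  | babbabac => bbabac => bbac
  | aaccccaa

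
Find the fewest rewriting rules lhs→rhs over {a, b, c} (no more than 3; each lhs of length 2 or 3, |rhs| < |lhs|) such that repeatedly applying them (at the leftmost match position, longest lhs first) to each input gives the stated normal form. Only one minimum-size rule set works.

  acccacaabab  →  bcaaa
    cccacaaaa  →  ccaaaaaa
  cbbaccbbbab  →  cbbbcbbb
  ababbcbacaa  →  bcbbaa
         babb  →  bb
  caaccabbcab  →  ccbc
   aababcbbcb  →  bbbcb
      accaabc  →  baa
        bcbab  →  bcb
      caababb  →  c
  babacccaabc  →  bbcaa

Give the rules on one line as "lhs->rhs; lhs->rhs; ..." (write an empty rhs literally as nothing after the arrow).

ab->; ac->b; cac->aa

  | acccacaabab => bccacaabab => bcaaaabab => bcaaaab => bcaaa
  | cccacaaaa => ccaaaaaa
  | cbbaccbbbab => cbbbcbbbab => cbbbcbbb
  | ababbcbacaa => abbcbacaa => bcbacaa => bcbbaa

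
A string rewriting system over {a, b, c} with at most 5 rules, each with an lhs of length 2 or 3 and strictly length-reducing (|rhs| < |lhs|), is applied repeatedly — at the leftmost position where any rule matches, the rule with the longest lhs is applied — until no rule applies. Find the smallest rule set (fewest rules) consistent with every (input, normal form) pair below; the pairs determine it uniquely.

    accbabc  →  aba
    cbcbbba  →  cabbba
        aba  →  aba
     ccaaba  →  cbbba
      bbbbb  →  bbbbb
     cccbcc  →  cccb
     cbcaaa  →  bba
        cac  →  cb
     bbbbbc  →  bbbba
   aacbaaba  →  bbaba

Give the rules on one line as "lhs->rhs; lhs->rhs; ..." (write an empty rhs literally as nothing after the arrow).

  | accbabc => bcbabc => ababc => abaa => aba
  | cbcbbba => cabbba
  | aba
  | ccaaba => cbbba

aa->a; ac->b; bc->a; caa->bb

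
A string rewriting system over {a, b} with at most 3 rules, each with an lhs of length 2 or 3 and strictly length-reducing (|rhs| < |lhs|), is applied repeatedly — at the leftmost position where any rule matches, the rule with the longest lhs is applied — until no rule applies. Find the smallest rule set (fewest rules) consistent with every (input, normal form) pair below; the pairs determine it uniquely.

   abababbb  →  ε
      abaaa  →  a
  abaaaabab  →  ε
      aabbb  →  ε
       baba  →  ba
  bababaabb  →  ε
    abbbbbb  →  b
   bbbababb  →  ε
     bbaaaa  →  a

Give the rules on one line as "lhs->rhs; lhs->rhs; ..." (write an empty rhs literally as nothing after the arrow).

  | abababbb => ababbb => abbb => bb => ε
  | abaaa => aaa => aa => a
  | abaaaabab => aaaabab => aaabab => aabab => abab => ab => ε
  | aabbb => abbb => bb => ε

aa->a; ab->; bb->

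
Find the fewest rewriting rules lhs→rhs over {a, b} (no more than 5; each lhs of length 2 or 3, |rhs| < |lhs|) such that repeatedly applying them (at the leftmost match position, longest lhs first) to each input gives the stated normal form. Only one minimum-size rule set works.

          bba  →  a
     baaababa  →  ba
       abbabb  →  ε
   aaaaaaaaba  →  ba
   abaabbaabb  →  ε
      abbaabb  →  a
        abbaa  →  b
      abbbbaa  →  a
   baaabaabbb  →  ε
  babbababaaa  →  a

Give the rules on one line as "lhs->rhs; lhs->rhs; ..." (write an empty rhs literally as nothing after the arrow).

aa->; ab->; bb->; bbb->a

  | bba => a
  | baaababa => bababa => baba => ba
  | abbabb => babb => bb => ε
  | aaaaaaaaba => aaaaaaba => aaaaba => aaba => ba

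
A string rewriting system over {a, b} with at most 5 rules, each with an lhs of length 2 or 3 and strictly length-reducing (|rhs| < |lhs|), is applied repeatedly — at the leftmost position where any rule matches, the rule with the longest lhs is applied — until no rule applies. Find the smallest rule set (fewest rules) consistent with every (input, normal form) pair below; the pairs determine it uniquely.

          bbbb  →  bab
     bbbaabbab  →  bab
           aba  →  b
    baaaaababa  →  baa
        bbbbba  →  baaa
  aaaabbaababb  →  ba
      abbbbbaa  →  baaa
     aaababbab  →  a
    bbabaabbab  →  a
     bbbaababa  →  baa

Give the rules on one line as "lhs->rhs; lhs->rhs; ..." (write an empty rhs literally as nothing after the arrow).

  | bbbb => bab
  | bbbaabbab => baaabbab => babbab => baaab => bab
  | aba => b
  | baaaaababa => baaababa => bababa => bbba => baa

aab->b; aba->b; bb->a; bbb->ba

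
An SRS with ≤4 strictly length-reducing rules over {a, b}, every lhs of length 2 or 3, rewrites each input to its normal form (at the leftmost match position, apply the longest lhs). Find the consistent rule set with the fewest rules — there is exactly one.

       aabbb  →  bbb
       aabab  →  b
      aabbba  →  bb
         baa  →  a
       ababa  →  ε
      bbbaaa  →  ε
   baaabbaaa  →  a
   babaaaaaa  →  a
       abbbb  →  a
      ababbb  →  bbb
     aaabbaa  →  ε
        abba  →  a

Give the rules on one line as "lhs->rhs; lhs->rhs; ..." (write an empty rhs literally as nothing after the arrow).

aa->a; aab->b; ab->a; ba->

  | aabbb => bbb
  | aabab => bab => b
  | aabbba => bbba => bb
  | baa => a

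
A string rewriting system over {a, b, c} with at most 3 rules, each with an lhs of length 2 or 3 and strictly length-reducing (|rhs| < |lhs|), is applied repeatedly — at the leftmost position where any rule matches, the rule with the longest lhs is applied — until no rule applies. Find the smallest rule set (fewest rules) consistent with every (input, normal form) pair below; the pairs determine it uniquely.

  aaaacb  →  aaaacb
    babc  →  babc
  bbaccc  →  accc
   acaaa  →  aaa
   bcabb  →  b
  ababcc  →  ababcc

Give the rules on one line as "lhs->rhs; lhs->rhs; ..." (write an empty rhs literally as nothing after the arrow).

  | aaaacb
  | babc
  | bbaccc => accc
  | acaaa => aaa

bb->; ca->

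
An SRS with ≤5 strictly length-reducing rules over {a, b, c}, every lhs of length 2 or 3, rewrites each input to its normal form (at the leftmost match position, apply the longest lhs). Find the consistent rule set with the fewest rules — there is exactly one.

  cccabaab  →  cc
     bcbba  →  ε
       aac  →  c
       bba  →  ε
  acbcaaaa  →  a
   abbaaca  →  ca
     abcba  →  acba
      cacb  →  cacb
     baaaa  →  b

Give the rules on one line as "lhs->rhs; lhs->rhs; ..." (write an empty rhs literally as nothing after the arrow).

  | cccabaab => cccabb => cccaa => cc
  | bcbba => cbba => caa => ε
  | aac => c
  | bba => aa => ε

aa->; bb->a; bc->c; caa->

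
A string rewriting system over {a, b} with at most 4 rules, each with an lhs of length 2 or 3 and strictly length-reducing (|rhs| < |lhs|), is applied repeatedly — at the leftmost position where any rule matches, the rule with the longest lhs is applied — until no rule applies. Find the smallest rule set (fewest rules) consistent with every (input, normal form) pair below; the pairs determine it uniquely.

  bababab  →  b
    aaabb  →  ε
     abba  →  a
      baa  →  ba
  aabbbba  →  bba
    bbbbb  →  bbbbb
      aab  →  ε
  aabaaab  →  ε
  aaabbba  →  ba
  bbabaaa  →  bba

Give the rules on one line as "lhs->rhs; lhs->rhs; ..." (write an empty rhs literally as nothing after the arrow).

  | bababab => babab => bab => b
  | aaabb => aabb => abb => ε
  | abba => a
  | baa => ba

aa->a; ab->; abb->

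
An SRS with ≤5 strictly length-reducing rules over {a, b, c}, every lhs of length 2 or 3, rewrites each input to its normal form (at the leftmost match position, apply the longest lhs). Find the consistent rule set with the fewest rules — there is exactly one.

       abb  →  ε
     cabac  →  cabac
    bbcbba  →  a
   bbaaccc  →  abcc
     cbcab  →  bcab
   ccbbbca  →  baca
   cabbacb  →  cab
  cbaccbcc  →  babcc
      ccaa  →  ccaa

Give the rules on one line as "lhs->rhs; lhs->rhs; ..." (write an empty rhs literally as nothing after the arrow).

aac->cb; abb->; bbc->ac; cb->b

  | abb => ε
  | cabac
  | bbcbba => acbba => abba => a
  | bbaaccc => bbcbcc => acbcc => abcc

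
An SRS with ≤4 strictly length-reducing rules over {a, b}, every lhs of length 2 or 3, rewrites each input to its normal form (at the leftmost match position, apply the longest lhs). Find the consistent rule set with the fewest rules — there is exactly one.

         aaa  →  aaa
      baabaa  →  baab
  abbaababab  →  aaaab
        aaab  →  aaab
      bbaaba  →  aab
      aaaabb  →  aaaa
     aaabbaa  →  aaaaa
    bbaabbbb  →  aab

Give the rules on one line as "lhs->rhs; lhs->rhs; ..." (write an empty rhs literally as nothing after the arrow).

  | aaa
  | baabaa => baaba => baab
  | abbaababab => aaababab => aaabbab => aaaab
  | aaab

aba->ab; bb->; bbb->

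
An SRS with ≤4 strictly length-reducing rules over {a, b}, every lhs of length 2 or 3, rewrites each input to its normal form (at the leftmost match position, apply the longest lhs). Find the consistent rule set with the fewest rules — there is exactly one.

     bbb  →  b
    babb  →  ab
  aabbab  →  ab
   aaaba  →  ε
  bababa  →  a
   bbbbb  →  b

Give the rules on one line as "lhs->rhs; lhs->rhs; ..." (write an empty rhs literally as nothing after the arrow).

aa->; ba->a; bb->b

  | bbb => bb => b
  | babb => abb => ab
  | aabbab => bbab => bab => ab
  | aaaba => aba => aa => ε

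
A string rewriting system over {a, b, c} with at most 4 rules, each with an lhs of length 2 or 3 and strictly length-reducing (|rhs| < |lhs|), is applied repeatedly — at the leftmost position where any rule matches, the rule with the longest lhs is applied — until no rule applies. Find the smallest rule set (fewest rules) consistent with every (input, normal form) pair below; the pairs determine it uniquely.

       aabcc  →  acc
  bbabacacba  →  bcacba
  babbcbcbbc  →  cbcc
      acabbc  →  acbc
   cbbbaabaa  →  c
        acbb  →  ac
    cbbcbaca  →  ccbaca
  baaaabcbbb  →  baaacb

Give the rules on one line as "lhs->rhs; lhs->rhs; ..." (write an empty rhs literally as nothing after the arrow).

ab->; aba->b; bb->

  | aabcc => acc
  | bbabacacba => abacacba => bcacba
  | babbcbcbbc => bbcbcbbc => cbcbbc => cbcc
  | acabbc => acbc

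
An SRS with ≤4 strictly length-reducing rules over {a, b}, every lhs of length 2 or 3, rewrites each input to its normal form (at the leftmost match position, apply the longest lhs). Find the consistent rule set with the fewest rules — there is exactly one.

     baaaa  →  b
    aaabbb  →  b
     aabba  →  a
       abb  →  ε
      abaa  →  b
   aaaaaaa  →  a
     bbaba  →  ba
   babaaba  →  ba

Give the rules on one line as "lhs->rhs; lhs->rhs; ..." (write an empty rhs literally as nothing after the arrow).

aa->; ab->b; bb->

  | baaaa => baa => b
  | aaabbb => abbb => bbb => b
  | aabba => bba => a
  | abb => bb => ε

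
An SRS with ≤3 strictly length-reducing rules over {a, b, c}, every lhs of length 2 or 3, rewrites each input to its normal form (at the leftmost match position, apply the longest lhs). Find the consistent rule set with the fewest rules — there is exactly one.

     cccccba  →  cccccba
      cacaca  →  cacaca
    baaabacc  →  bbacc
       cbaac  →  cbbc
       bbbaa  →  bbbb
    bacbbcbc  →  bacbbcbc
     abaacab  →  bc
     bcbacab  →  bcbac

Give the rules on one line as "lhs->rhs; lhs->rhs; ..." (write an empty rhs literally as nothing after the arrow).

  | cccccba
  | cacaca
  | baaabacc => bbabacc => bbacc
  | cbaac => cbbc

aa->b; ab->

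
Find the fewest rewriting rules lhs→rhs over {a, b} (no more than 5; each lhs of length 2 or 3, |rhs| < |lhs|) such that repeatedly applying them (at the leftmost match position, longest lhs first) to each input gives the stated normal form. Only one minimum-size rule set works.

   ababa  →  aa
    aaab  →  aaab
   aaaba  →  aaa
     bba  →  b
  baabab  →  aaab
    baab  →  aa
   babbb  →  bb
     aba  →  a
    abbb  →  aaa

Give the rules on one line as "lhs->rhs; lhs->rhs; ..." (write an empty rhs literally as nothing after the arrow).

  | ababa => aa
  | aaab
  | aaaba => aaa
  | bba => b

ba->; baa->bb; bab->; bbb->aa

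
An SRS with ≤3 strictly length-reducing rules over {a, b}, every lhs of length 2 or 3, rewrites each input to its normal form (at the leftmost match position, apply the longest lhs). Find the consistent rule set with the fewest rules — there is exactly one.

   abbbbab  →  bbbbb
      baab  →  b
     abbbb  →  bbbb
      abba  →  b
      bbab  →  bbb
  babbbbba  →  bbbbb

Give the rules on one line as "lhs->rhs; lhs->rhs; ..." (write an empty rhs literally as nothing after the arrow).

  | abbbbab => bbbbab => bbbbb
  | baab => ab => b
  | abbbb => bbbb
  | abba => bba => b

ab->b; ba->; bab->bb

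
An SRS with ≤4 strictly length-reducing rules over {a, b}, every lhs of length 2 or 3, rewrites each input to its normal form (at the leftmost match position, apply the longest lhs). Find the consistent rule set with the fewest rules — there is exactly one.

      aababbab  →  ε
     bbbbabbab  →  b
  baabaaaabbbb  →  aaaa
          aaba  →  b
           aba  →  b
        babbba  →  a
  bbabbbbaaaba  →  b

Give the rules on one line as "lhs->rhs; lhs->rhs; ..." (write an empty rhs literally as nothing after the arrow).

  | aababbab => ababbab => babbab => bbbab => bab => bb => ε
  | bbbbabbab => bbabbab => abbab => aab => ab => b
  | baabaaaabbbb => babaaaabbbb => bbaaaabbbb => aaaabbbb => aaaabb => aaaa
  | aaba => aba => ba => b

ab->b; abb->a; ba->b; bb->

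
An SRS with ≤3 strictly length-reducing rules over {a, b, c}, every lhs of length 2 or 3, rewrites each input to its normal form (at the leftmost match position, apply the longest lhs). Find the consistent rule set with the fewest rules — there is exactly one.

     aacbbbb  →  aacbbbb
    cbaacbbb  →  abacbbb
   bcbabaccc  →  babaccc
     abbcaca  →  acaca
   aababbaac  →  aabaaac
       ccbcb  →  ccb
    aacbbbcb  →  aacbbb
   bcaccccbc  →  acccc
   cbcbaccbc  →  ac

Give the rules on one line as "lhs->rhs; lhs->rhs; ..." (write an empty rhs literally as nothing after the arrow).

  | aacbbbb
  | cbaacbbb => abacbbb
  | bcbabaccc => babaccc
  | abbcaca => acaca

abb->a; bc->; cba->ab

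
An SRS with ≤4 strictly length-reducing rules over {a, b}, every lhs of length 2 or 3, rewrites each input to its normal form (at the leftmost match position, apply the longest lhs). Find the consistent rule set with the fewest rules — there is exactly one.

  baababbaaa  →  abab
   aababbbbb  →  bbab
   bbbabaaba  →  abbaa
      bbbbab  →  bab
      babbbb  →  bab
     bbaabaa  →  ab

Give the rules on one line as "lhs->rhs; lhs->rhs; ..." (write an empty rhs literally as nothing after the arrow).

  | baababbaaa => bbaabbaaa => bbbabaaa => abaaa => abab
  | aababbbbb => baabbbbb => bbabbbb => bbab
  | bbbabaaba => abaaba => abbaa
  | bbbbab => bab

aaa->ab; aab->ba; bbb->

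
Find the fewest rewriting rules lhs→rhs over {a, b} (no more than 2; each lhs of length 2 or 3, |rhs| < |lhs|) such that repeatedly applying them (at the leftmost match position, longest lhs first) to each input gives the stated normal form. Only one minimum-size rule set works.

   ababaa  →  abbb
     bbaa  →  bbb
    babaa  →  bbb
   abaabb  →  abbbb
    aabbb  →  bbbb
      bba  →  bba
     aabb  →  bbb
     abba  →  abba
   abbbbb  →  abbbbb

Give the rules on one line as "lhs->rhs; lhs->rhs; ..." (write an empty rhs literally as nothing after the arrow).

  | ababaa => abbaa => abbb
  | bbaa => bbb
  | babaa => bbaa => bbb
  | abaabb => abbbb

aa->b; bab->bb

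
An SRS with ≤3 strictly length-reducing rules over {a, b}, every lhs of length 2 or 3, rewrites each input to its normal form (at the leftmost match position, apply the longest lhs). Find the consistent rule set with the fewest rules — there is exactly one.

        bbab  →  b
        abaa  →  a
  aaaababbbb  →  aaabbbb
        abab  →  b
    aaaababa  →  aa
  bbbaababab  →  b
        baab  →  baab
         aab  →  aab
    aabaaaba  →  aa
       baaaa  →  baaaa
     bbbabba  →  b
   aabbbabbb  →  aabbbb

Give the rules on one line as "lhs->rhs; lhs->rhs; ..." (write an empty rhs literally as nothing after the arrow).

aba->; bba->

  | bbab => b
  | abaa => a
  | aaaababbbb => aaabbbb
  | abab => b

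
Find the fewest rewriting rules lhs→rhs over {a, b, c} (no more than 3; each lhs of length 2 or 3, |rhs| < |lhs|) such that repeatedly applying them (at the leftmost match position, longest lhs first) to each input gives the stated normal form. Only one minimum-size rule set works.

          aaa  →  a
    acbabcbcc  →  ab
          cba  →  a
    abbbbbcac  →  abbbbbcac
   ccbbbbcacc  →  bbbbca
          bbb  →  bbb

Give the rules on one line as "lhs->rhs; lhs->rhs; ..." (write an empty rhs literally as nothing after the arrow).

  | aaa => aa => a
  | acbabcbcc => aabcbcc => abcbcc => abcc => ab
  | cba => a
  | abbbbbcac

aa->a; cb->; cc->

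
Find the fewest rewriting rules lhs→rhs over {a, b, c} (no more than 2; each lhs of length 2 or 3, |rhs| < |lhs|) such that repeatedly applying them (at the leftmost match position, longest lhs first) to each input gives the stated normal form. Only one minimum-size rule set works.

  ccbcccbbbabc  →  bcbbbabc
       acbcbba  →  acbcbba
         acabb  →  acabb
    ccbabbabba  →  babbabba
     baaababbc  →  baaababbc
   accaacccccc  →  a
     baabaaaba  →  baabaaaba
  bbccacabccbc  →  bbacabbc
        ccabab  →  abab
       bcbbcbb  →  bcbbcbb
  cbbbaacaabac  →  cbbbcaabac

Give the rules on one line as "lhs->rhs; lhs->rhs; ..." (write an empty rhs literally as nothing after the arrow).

aac->c; cc->

  | ccbcccbbbabc => bcccbbbabc => bcbbbabc
  | acbcbba
  | acabb
  | ccbabbabba => babbabba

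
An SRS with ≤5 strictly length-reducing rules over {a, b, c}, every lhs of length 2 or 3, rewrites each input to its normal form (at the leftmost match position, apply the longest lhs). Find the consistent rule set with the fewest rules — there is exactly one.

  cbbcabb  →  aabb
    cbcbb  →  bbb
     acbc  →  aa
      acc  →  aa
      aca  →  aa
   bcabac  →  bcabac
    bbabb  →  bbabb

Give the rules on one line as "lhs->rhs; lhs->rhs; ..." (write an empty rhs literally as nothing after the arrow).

aca->aa; cb->c; cc->a; ccb->bb

  | cbbcabb => cbcabb => ccabb => aabb
  | cbcbb => ccbb => bbb
  | acbc => acc => aa
  | acc => aa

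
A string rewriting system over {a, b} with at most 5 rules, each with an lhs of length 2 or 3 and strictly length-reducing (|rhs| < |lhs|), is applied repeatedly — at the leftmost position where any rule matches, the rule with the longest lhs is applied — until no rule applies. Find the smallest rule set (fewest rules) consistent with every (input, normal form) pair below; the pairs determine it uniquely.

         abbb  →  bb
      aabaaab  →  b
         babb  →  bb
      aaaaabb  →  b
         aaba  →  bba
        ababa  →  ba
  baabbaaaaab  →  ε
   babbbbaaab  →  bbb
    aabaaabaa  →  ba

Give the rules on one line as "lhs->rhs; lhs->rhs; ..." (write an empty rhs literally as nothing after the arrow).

  | abbb => bb
  | aabaaab => bbaaab => bab => b
  | babb => bb
  | aaaaabb => baaabb => abb => b

aa->b; ab->; aba->; baa->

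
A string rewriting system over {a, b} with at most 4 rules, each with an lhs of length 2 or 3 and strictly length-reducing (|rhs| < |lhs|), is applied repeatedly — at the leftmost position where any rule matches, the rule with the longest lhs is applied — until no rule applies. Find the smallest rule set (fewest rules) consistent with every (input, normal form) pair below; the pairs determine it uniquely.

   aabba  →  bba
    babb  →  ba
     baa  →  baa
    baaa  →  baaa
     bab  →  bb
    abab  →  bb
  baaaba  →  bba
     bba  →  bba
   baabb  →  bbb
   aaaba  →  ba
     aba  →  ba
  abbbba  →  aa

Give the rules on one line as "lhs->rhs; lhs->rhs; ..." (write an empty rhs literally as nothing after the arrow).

aab->b; ab->b; abb->a

  | aabba => bba
  | babb => ba
  | baa
  | baaa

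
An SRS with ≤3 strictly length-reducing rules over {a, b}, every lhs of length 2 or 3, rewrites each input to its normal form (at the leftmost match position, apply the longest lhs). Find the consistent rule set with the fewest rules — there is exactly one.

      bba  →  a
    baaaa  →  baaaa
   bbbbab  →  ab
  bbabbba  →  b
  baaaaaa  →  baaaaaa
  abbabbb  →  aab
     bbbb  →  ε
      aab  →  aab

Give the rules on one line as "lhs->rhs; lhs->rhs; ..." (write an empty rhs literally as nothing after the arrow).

aba->b; bb->

  | bba => a
  | baaaa
  | bbbbab => bbab => ab
  | bbabbba => abbba => aba => b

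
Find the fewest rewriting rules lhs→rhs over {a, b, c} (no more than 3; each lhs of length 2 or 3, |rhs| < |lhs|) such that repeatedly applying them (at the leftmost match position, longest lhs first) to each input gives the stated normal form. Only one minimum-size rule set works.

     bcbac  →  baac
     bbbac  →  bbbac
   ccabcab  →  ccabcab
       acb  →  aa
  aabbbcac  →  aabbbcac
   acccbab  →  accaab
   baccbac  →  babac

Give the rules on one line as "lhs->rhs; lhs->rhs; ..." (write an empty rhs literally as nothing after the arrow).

aca->ab; cb->a

  | bcbac => baac
  | bbbac
  | ccabcab
  | acb => aa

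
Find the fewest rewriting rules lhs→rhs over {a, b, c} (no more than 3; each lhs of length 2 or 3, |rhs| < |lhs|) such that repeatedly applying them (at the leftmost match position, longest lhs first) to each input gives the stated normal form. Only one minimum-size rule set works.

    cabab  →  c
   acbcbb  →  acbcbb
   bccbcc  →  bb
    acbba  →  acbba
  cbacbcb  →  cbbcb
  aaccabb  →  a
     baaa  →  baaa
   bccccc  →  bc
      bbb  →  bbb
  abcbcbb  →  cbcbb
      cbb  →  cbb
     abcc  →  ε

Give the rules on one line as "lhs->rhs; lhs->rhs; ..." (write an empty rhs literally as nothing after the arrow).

ab->; bac->b; cc->

  | cabab => cab => c
  | acbcbb
  | bccbcc => bbcc => bb
  | acbba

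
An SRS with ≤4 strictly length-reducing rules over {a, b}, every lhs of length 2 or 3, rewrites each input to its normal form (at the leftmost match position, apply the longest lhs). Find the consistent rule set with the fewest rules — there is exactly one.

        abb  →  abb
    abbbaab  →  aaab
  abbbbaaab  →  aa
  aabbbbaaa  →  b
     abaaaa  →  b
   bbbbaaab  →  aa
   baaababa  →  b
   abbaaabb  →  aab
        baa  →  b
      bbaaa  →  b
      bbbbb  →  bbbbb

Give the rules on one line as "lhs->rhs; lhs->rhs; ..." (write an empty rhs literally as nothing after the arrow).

  | abb
  | abbbaab => ababab => babab => aaab
  | abbbbaaab => abbabaab => aabbaab => aaabab => aabab => abab => bab => aa
  | aabbbbaaa => aabbabaa => aaabbaa => aaaaba => aaaba => aaba => aba => ba => b

aba->ba; ba->b; bab->aa; bba->ab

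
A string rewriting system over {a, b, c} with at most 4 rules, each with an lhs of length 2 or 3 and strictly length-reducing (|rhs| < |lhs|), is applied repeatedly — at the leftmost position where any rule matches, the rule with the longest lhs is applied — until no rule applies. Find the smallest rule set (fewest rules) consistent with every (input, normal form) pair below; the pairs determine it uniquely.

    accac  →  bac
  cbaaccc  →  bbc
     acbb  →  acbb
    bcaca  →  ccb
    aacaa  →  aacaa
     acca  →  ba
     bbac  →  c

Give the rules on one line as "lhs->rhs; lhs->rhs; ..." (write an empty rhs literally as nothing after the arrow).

acc->b; bba->; bca->cb; cba->b

  | accac => bac
  | cbaaccc => baccc => bbc
  | acbb
  | bcaca => cbca => ccb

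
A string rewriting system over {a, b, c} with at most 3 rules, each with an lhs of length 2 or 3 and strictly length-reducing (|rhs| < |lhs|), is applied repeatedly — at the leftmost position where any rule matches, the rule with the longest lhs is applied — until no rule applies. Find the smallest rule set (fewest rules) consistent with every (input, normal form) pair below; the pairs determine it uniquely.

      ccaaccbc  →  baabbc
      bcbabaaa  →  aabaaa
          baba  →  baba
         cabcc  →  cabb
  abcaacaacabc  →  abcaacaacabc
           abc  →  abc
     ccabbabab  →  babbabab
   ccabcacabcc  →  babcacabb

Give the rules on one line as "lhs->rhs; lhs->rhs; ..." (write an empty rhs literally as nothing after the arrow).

bcb->a; cc->b

  | ccaaccbc => baaccbc => baabbc
  | bcbabaaa => aabaaa
  | baba
  | cabcc => cabb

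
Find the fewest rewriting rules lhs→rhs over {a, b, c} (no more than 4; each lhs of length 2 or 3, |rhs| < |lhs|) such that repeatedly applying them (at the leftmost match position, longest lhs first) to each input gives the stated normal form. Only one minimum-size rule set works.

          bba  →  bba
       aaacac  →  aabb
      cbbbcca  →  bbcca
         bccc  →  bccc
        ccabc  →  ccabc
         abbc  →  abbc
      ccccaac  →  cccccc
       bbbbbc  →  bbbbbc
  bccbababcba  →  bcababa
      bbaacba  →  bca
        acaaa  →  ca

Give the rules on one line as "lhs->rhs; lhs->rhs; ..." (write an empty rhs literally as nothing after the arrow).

ac->b; baa->c; caa->cc; cb->

  | bba
  | aaacac => aabac => aabb
  | cbbbcca => bbcca
  | bccc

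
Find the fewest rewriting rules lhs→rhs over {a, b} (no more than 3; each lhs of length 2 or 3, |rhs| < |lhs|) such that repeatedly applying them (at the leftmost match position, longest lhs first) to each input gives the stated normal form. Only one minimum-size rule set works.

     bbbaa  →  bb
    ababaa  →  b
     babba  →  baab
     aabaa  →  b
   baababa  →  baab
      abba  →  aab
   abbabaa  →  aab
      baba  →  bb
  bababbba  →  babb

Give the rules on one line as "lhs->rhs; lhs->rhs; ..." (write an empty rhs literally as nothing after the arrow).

aba->b; bba->ab

  | bbbaa => baba => bb
  | ababaa => bbaa => aba => b
  | babba => baab
  | aabaa => aba => b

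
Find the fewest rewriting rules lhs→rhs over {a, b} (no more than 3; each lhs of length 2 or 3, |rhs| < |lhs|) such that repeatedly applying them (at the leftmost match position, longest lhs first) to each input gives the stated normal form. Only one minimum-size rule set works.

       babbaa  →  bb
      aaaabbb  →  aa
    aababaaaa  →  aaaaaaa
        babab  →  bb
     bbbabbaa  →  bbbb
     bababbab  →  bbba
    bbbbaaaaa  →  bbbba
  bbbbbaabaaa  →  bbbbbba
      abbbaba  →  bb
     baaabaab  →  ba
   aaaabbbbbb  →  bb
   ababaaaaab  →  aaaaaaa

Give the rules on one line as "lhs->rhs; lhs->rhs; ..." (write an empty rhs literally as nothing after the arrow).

  | babbaa => bbaa => bb
  | aaaabbb => aaabb => aab => aa
  | aababaaaa => aaabaaaa => aaaaaaa
  | babab => baab => bb

ab->a; abb->b; baa->b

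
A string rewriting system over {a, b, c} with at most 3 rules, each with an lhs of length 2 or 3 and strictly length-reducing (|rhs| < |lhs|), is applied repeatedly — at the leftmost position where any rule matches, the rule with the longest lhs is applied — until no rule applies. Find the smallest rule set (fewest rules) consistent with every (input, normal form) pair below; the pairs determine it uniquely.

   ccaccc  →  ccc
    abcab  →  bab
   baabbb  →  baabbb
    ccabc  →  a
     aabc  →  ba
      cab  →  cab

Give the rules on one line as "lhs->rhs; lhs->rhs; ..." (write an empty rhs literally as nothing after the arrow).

  | ccaccc => ccc
  | abcab => aaab => bab
  | baabbb
  | ccabc => bc => a

aaa->ba; bc->a; cca->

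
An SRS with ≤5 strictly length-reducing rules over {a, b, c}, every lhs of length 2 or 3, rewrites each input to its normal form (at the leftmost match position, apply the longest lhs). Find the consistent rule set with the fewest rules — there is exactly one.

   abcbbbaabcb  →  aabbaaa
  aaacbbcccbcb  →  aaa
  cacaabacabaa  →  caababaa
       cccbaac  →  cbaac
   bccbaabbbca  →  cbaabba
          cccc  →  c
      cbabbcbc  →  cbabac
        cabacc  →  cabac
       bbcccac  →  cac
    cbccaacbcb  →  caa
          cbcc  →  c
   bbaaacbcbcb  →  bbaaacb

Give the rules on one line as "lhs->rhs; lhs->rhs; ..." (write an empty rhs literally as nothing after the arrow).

aca->a; bc->; bcb->a; cc->c

  | abcbbbaabcb => aabbaabcb => aabbaaa
  | aaacbbcccbcb => aaacbccbcb => aaaccbcb => aaacbcb => aaaca => aaa
  | cacaabacabaa => caabacabaa => caababaa
  | cccbaac => ccbaac => cbaac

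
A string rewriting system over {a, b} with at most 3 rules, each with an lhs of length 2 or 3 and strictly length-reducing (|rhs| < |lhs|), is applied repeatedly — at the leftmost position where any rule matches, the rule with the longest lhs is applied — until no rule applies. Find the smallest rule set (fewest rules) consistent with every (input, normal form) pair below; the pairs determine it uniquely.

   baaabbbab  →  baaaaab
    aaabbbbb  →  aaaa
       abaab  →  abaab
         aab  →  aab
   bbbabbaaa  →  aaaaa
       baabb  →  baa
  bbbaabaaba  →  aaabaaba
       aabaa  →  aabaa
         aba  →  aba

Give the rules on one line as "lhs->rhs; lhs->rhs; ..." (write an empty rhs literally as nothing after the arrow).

bb->; bbb->a

  | baaabbbab => baaaaab
  | aaabbbbb => aaaabb => aaaa
  | abaab
  | aab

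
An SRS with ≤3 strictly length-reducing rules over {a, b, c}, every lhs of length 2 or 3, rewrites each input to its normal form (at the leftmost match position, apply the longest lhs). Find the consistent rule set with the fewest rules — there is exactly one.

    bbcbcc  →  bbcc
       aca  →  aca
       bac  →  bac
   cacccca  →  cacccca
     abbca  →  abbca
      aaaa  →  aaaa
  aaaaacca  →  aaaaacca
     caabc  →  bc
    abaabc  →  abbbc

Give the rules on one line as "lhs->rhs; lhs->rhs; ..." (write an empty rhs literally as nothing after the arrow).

  | bbcbcc => bbcc
  | aca
  | bac
  | cacccca

aab->bb; cb->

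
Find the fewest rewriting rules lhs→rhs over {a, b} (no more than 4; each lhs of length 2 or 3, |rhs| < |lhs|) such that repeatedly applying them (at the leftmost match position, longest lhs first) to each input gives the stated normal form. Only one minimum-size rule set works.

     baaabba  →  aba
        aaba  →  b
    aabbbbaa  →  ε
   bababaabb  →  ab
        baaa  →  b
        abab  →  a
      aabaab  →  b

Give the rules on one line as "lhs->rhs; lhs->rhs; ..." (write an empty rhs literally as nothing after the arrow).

  | baaabba => bbba => aba
  | aaba => bba => aa => b
  | aabbbbaa => bbbbbaa => abbbaa => aabaa => bbaa => aaa => ε
  | bababaabb => abaabb => abbbb => aabb => bbb => ab

aa->b; aaa->; bab->; bb->a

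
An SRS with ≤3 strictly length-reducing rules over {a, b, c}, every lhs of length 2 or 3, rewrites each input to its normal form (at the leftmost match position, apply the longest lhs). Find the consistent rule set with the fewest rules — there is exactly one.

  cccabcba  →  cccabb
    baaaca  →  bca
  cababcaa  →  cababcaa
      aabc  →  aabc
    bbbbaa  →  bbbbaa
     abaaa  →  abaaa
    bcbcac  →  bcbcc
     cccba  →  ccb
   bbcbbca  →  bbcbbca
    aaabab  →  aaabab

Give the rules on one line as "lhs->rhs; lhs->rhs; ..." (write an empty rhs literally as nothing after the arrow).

  | cccabcba => cccabb
  | baaaca => baaca => baca => bca
  | cababcaa
  | aabc

ac->c; cba->b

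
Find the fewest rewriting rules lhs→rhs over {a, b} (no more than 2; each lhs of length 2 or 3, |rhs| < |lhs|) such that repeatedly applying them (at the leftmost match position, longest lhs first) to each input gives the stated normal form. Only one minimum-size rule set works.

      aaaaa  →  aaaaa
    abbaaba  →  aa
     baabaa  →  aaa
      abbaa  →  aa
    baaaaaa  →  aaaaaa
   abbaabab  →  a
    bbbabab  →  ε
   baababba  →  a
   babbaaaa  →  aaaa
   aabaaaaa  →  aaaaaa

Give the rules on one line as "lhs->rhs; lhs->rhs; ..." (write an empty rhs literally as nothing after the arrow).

ab->; ba->a

  | aaaaa
  | abbaaba => baaba => aaba => aa
  | baabaa => aabaa => aaa
  | abbaa => baa => aa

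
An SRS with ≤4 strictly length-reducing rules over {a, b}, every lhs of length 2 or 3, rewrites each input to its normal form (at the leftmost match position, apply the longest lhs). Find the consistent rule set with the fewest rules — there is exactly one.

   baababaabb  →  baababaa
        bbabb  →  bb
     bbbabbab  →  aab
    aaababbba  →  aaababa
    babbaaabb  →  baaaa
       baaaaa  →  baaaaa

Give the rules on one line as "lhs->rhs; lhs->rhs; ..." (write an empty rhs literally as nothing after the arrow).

  | baababaabb => baababaa
  | bbabb => bb
  | bbbabbab => abbab => aab
  | aaababbba => aaababa

abb->a; bba->; bbb->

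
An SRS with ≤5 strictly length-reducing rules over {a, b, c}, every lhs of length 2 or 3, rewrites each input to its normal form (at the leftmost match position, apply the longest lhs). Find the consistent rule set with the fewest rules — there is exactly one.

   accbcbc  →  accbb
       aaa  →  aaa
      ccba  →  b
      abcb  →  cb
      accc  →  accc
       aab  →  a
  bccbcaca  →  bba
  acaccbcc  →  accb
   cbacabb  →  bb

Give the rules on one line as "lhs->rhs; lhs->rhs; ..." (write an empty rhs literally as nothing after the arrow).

ab->; bc->b; ca->; cba->ab

  | accbcbc => accbbc => accbb
  | aaa
  | ccba => cab => b
  | abcb => cb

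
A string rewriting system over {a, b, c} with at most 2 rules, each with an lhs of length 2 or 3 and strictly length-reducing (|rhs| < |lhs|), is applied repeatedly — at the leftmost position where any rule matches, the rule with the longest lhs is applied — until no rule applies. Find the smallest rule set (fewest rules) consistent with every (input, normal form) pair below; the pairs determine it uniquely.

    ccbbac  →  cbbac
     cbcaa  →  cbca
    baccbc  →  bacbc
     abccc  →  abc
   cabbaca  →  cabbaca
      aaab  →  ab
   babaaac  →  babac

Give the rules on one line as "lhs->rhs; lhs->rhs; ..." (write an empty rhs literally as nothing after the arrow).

aa->a; cc->c

  | ccbbac => cbbac
  | cbcaa => cbca
  | baccbc => bacbc
  | abccc => abcc => abc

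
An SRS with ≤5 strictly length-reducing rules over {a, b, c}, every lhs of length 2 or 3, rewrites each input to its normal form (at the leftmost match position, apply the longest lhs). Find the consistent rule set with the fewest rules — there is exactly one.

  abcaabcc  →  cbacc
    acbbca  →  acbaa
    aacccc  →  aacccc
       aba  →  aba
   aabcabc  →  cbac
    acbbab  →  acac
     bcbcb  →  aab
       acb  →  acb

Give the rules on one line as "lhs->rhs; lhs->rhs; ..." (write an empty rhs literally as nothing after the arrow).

aaa->cc; bab->cc; bc->a; cab->ba

  | abcaabcc => aaaabcc => ccabcc => cbacc
  | acbbca => acbaa
  | aacccc
  | aba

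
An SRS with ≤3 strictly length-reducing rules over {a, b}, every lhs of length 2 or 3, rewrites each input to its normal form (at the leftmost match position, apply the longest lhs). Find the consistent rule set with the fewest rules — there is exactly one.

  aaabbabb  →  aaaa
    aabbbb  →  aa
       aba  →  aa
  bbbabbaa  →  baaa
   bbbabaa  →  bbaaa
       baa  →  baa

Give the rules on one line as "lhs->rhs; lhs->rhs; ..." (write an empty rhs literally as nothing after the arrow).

  | aaabbabb => aaababb => aaaabb => aaaab => aaaa
  | aabbbb => aabbb => aabb => aab => aa
  | aba => aa
  | bbbabbaa => bbabaa => baaa

ab->a; bab->a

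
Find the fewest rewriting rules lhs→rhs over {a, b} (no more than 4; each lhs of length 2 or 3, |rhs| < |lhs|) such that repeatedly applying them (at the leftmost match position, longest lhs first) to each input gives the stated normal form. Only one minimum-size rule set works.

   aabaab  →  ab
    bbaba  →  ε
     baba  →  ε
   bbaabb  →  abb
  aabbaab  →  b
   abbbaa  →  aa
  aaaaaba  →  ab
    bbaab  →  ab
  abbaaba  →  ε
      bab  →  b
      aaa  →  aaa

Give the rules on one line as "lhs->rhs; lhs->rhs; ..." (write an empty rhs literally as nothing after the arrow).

  | aabaab => bbaab => ab
  | bbaba => ba => ε
  | baba => ba => ε
  | bbaabb => abb

aab->bb; aba->aa; ba->; bba->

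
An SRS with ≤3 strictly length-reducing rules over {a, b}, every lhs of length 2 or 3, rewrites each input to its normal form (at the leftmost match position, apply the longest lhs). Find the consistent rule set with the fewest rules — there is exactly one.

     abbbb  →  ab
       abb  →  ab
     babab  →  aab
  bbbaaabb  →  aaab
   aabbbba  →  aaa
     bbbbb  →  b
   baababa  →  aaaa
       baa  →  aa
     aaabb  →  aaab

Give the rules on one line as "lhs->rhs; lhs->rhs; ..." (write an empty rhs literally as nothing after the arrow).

ba->a; bb->b

  | abbbb => abbb => abb => ab
  | abb => ab
  | babab => abab => aab
  | bbbaaabb => bbaaabb => baaabb => aaabb => aaab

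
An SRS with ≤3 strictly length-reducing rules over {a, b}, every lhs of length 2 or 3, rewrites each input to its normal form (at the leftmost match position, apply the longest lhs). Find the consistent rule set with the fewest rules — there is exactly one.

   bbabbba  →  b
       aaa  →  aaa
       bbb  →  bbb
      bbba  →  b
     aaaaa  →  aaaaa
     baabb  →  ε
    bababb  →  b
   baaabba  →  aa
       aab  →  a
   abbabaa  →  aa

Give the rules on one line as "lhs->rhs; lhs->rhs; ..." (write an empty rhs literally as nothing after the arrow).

ab->; ba->a; bba->

  | bbabbba => bbba => b
  | aaa
  | bbb
  | bbba => b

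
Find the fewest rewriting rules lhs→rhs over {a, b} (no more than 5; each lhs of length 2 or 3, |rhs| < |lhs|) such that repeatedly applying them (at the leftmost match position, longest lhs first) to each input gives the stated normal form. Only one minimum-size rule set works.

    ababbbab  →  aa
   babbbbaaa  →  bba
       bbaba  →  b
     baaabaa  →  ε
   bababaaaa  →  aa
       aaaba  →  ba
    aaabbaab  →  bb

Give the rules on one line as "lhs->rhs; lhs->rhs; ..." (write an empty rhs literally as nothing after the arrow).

  | ababbbab => aabbbab => abab => aab => aa
  | babbbbaaa => bbbaaa => bba
  | bbaba => bbaa => b
  | baaabaa => abaa => aaa => ε

aaa->; ab->a; abb->; baa->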